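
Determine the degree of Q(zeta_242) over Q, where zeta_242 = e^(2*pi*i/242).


The degree equals Euler's totient phi(242).
242 = 2 * 11^2
phi(242) = 110

110


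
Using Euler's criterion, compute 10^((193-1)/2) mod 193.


p = 193 is prime and the exponent is (p-1)/2 = 96, so by Euler's criterion 10^96 = (10/193) = +1 or -1 mod 193.
Compute by square-and-multiply:
  96 = 64 + 32 (binary 1100000)
  Repeated squaring mod 193: 10^1 = 10, 10^2 = 100, 10^4 = 157, 10^8 = 138, 10^16 = 130, 10^32 = 109, 10^64 = 108
  10^96 = 10^64 * 10^32 = 108 * 109 mod 193
    108 * 109 = 11772 = 192 mod 193
  10^96 = 192 mod 193
Result 192 = p - 1 = -1 mod 193: 10 is a quadratic non-residue mod 193. As a residue in [0, p-1] the value is 192.
10^96 mod 193 = 192

192


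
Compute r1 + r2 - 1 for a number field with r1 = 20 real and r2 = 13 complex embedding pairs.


By Dirichlet's unit theorem:
rank = r1 + r2 - 1
= 20 + 13 - 1
= 32

32


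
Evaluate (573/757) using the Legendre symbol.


p = 757 is prime, so compute (573/757) with the reciprocity algorithm (Jacobi-symbol steps: pull out 2s via (2/n), flip via reciprocity, reduce):
  reciprocity: (573/757) -> +(757/573)
  reduce: (184/573)
  pull out 2: (2/573) = -1  (since 573 mod 8 = 5)
  pull out 2: (2/573) = -1  (since 573 mod 8 = 5)
  pull out 2: (2/573) = -1  (since 573 mod 8 = 5)
  reciprocity: (23/573) -> +(573/23)
  reduce: (21/23)
  reciprocity: (21/23) -> +(23/21)
  reduce: (2/21)
  pull out 2: (2/21) = -1  (since 21 mod 8 = 5)
  (1/21) = 1
Product of signs = 1
(573/757) = 1

1


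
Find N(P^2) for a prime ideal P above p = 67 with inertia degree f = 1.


N(P^a) = p^(a*f)
= 67^(2*1)
= 67^2
= 4489

4489


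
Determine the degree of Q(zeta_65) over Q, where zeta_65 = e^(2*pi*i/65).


The degree equals Euler's totient phi(65).
65 = 5 * 13
phi(65) = 48

48


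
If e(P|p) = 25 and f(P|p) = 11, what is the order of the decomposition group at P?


|D_P| = e * f
= 25 * 11
= 275

275


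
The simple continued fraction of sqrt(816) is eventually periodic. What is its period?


Run the CF algorithm for sqrt(816).
a_0 = floor(sqrt(816)) = 28; set m_0=0, q_0=1.
Recurrence: m' = q*a - m,  q' = (d - m'^2)/q,  a' = floor((a_0 + m')/q').
  step 1: m=28, q=32, a=1
  step 2: m=4, q=25, a=1
  step 3: m=21, q=15, a=3
  step 4: m=24, q=16, a=3
  step 5: m=24, q=15, a=3
  step 6: m=21, q=25, a=1
  step 7: m=4, q=32, a=1
  step 8: m=28, q=1, a=56
a_8 = 2*a_0 = 56, so the period closes here.
sqrt(816) = [28; 1, 1, 3, 3, 3, 1, 1, 56]
Period length = 8

8


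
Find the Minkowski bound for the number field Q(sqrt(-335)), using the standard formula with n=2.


d = -335, d mod 4 = 1, so disc(K) = d = -335; |disc(K)| = 335
Imaginary quadratic field, so n = 2, s = r2 = 1, r1 = 0
M = (n!/n^n) * (4/pi)^s * sqrt(|disc(K)|) = (2!/2^2) * (4/pi)^1 * sqrt(335)
= 0.5 * 1.273240 * 18.303005
= 11.6521

11.6521


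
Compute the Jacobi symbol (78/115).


Compute (78/115) via quadratic reciprocity:
  pull out 2: (2/115) = -1  (since 115 mod 8 = 3)
  reciprocity: (39/115) -> -(115/39)
  reduce: (37/39)
  reciprocity: (37/39) -> +(39/37)
  reduce: (2/37)
  pull out 2: (2/37) = -1  (since 37 mod 8 = 5)
  (1/37) = 1
Product of signs = -1

-1


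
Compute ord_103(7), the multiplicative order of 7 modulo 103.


We want ord_103(7), the smallest k >= 1 with 7^k = 1 mod 103.
n = 103 = 103, phi(103) = 102; the order divides phi(n).
Divisors of 102: 1, 2, 3, 6, 17, 34, 51, 102
Repeated squaring mod 103: 7^1 = 7, 7^2 = 49, 7^4 = 32, 7^8 = 97, 7^16 = 36, 7^32 = 60, 7^64 = 98
Test divisors in increasing order:
  k=1: 7^1 = 7 mod 103
  k=2: 7^2 = 49 mod 103
  k=3: 7^3 = 49 * 7 = 34 mod 103
  k=6: 7^6 = 32 * 49 = 23 mod 103
  k=17: 7^17 = 36 * 7 = 46 mod 103
  k=34: 7^34 = 60 * 49 = 56 mod 103
  k=51: 7^51 = 60 * 36 * 49 * 7 = 1 mod 103  <- first divisor giving 1
Order = 51

51


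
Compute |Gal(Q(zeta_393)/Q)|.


|Gal(Q(zeta_393)/Q)| = phi(393)
= 260

260


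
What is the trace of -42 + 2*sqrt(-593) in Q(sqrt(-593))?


Tr(a + b*sqrt(d)) = (a + b*sqrt(d)) + (a - b*sqrt(d)) = 2a
= 2 * (-42)
= -84

-84


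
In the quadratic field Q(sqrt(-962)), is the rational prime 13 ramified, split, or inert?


K = Q(sqrt(-962)). Since d mod 4 = 2, disc(K) = -3848.
Check p | disc: -3848 mod 13 = 0.
p divides disc, so p ramifies: (p) = P^2 with e=2, f=1, g=1.
Therefore p is ramified.

ramified


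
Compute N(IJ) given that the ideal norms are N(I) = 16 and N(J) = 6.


N(IJ) = N(I) * N(J)
= 16 * 6
= 96

96


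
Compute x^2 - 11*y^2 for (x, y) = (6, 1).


x^2 - d*y^2
= 6^2 - 11*1^2
= 36 - 11
= 25

25


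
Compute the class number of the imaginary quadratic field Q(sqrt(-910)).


K = Q(sqrt(-910)). d mod 4 = 2, so D = disc(K) = 4d = -3640
h(K) equals the number of primitive reduced positive-definite forms (a, b, c) = a*x^2 + b*x*y + c*y^2 with b^2 - 4ac = D,
where reduced means |b| <= a <= c, with b >= 0 whenever |b| = a or a = c, and primitive means gcd(a, b, c) = 1.
Reduced forces 3a^2 <= |D| = 3640, so 1 <= a <= 34; b must have the parity of D, and c = (b^2 - D)/(4a) must be an integer >= a.
Enumerate a = 1..34, b in [-a, a]:
  a=1: (1, 0, 910)  [1]
  a=2: (2, 0, 455)  [1]
  a=3..4: none
  a=5: (5, 0, 182)  [1]
  a=6: none
  a=7: (7, 0, 130)  [1]
  a=8..9: none
  a=10: (10, 0, 91)  [1]
  a=11: (11, -10, 85), (11, 10, 85)  [2]
  a=12: none
  a=13: (13, 0, 70)  [1]
  a=14: (14, 0, 65)  [1]
  a=15..16: none
  a=17: (17, -10, 55), (17, 10, 55)  [2]
  a=18..21: none
  a=22: (22, -12, 43), (22, 12, 43)  [2]
  a=23..25: none
  a=26: (26, 0, 35)  [1]
  a=27..30: none
  a=31: (31, -24, 34), (31, 24, 34)  [2]
  a=32..34: none
Total reduced forms: 1 + 1 + 1 + 1 + 1 + 2 + 1 + 1 + 2 + 2 + 1 + 2 = 16
h = 16

16


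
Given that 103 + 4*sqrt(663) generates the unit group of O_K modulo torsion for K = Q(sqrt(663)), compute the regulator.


epsilon = 103 + 4*sqrt(663)
= 205.9951
R = ln(205.9951)
= 5.3279

5.3279


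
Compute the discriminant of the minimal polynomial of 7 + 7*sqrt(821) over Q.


The element 7 + 7*sqrt(821) has minimal polynomial:
x^2 - 14*x - 40180
Discriminant = (-14)^2 - 4*(-40180)
= 196 + 160720
= 160916

160916


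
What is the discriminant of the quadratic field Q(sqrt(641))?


For K = Q(sqrt(d)) with d squarefree: disc(K) = d if d = 1 mod 4, and disc(K) = 4d if d = 2 or 3 mod 4.
Here d = 641, and d mod 4 = 1.
d = 1 mod 4 (O_K = Z[(1+sqrt(d))/2]), so disc(K) = d = 641

641


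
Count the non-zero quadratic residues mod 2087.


For prime p, the number of non-zero quadratic residues is (p-1)/2.
= (2087-1)/2
= 1043

1043


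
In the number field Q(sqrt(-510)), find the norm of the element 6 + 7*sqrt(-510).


N(a + b*sqrt(d)) = a^2 - d*b^2
= (6)^2 - (-510)*(7)^2
= 36 + 24990
= 25026

25026


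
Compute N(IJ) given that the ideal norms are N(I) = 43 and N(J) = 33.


N(IJ) = N(I) * N(J)
= 43 * 33
= 1419

1419


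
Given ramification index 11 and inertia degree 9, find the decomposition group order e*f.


|D_P| = e * f
= 11 * 9
= 99

99


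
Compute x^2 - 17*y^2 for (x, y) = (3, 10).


x^2 - d*y^2
= 3^2 - 17*10^2
= 9 - 1700
= -1691

-1691


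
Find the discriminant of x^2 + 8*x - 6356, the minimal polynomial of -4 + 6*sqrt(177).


The element -4 + 6*sqrt(177) has minimal polynomial:
x^2 + 8*x - 6356
Discriminant = (8)^2 - 4*(-6356)
= 64 + 25424
= 25488

25488


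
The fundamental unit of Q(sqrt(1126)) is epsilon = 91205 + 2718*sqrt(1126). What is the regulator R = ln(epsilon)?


epsilon = 91205 + 2718*sqrt(1126)
= 182410.0000
R = ln(182410.0000)
= 12.1140

12.1140


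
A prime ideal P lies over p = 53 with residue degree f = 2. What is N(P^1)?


N(P^a) = p^(a*f)
= 53^(1*2)
= 53^2
= 2809

2809


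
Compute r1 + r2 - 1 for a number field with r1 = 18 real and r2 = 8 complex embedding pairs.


By Dirichlet's unit theorem:
rank = r1 + r2 - 1
= 18 + 8 - 1
= 25

25


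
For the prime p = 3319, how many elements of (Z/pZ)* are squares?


For prime p, the number of non-zero quadratic residues is (p-1)/2.
= (3319-1)/2
= 1659

1659


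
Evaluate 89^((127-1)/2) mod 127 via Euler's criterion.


p = 127 is prime and the exponent is (p-1)/2 = 63, so by Euler's criterion 89^63 = (89/127) = +1 or -1 mod 127.
Compute by square-and-multiply:
  63 = 32 + 16 + 8 + 4 + 2 + 1 (binary 111111)
  Repeated squaring mod 127: 89^1 = 89, 89^2 = 47, 89^4 = 50, 89^8 = 87, 89^16 = 76, 89^32 = 61
  89^63 = 89^32 * 89^16 * 89^8 * 89^4 * 89^2 * 89^1 = 61 * 76 * 87 * 50 * 47 * 89 mod 127
    61 * 76 = 4636 = 64 mod 127
    64 * 87 = 5568 = 107 mod 127
    107 * 50 = 5350 = 16 mod 127
    16 * 47 = 752 = 117 mod 127
    117 * 89 = 10413 = 126 mod 127
  89^63 = 126 mod 127
Result 126 = p - 1 = -1 mod 127: 89 is a quadratic non-residue mod 127. As a residue in [0, p-1] the value is 126.
89^63 mod 127 = 126

126


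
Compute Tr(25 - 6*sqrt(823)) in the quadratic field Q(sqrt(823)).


Tr(a + b*sqrt(d)) = (a + b*sqrt(d)) + (a - b*sqrt(d)) = 2a
= 2 * (25)
= 50

50


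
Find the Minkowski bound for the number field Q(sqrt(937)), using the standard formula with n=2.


d = 937, d mod 4 = 1, so disc(K) = d = 937; |disc(K)| = 937
Real quadratic field, so n = 2, s = r2 = 0, r1 = 2
M = (n!/n^n) * (4/pi)^s * sqrt(|disc(K)|) = (2!/2^2) * (4/pi)^0 * sqrt(937)
= 0.5 * 1.000000 * 30.610456
= 15.3052

15.3052


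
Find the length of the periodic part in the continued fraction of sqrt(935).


Run the CF algorithm for sqrt(935).
a_0 = floor(sqrt(935)) = 30; set m_0=0, q_0=1.
Recurrence: m' = q*a - m,  q' = (d - m'^2)/q,  a' = floor((a_0 + m')/q').
  step 1: m=30, q=35, a=1
  step 2: m=5, q=26, a=1
  step 3: m=21, q=19, a=2
  step 4: m=17, q=34, a=1
  step 5: m=17, q=19, a=2
  step 6: m=21, q=26, a=1
  step 7: m=5, q=35, a=1
  step 8: m=30, q=1, a=60
a_8 = 2*a_0 = 60, so the period closes here.
sqrt(935) = [30; 1, 1, 2, 1, 2, 1, 1, 60]
Period length = 8

8


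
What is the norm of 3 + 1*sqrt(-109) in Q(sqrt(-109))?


N(a + b*sqrt(d)) = a^2 - d*b^2
= (3)^2 - (-109)*(1)^2
= 9 + 109
= 118

118


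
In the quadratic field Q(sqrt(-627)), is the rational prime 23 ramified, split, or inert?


K = Q(sqrt(-627)). Since d mod 4 = 1, disc(K) = -627.
Check p | disc: -627 mod 23 = 17.
p does not divide disc. Compute Legendre symbol (d/p):
17^((23-1)/2) mod 23 = -1
(d/p) = -1, so p is inert: (p) stays prime with e=1, f=2, g=1.
Therefore p is inert.

inert


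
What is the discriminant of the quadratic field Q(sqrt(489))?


For K = Q(sqrt(d)) with d squarefree: disc(K) = d if d = 1 mod 4, and disc(K) = 4d if d = 2 or 3 mod 4.
Here d = 489, and d mod 4 = 1.
d = 1 mod 4 (O_K = Z[(1+sqrt(d))/2]), so disc(K) = d = 489

489


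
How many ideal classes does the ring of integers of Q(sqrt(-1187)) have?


K = Q(sqrt(-1187)). d mod 4 = 1, so D = disc(K) = d = -1187
h(K) equals the number of primitive reduced positive-definite forms (a, b, c) = a*x^2 + b*x*y + c*y^2 with b^2 - 4ac = D,
where reduced means |b| <= a <= c, with b >= 0 whenever |b| = a or a = c, and primitive means gcd(a, b, c) = 1.
Reduced forces 3a^2 <= |D| = 1187, so 1 <= a <= 19; b must have the parity of D, and c = (b^2 - D)/(4a) must be an integer >= a.
Enumerate a = 1..19, b in [-a, a]:
  a=1: (1, 1, 297)  [1]
  a=2: none
  a=3: (3, -1, 99), (3, 1, 99)  [2]
  a=4..8: none
  a=9: (9, -1, 33), (9, 1, 33)  [2]
  a=10: none
  a=11: (11, -1, 27), (11, 1, 27)  [2]
  a=12: none
  a=13: (13, -3, 23), (13, 3, 23)  [2]
  a=14..19: none
Total reduced forms: 1 + 2 + 2 + 2 + 2 = 9
h = 9

9


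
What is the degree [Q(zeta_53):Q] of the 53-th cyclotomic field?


The degree equals Euler's totient phi(53).
53 = 53
phi(53) = 52

52


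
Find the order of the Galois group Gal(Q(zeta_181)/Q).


|Gal(Q(zeta_181)/Q)| = phi(181)
= 180

180


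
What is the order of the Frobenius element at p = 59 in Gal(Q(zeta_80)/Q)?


The Frobenius at p in Gal(Q(zeta_n)/Q) = (Z/nZ)* is the class of p, so its order is ord_80(59), the smallest k >= 1 with 59^k = 1 mod 80.
n = 80 = 2^4 * 5, phi(80) = 32; the order divides phi(n).
Divisors of 32: 1, 2, 4, 8, 16, 32
Repeated squaring mod 80: 59^1 = 59, 59^2 = 41, 59^4 = 1, 59^8 = 1, 59^16 = 1, 59^32 = 1
Test divisors in increasing order:
  k=1: 59^1 = 59 mod 80
  k=2: 59^2 = 41 mod 80
  k=4: 59^4 = 1 mod 80  <- first divisor giving 1
Order = 4

4


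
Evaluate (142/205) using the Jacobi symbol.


Compute (142/205) via quadratic reciprocity:
  pull out 2: (2/205) = -1  (since 205 mod 8 = 5)
  reciprocity: (71/205) -> +(205/71)
  reduce: (63/71)
  reciprocity: (63/71) -> -(71/63)
  reduce: (8/63)
  pull out 2: (2/63) = +1  (since 63 mod 8 = 7)
  pull out 2: (2/63) = +1  (since 63 mod 8 = 7)
  pull out 2: (2/63) = +1  (since 63 mod 8 = 7)
  (1/63) = 1
Product of signs = 1

1


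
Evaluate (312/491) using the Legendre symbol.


p = 491 is prime, so compute (312/491) with the reciprocity algorithm (Jacobi-symbol steps: pull out 2s via (2/n), flip via reciprocity, reduce):
  pull out 2: (2/491) = -1  (since 491 mod 8 = 3)
  pull out 2: (2/491) = -1  (since 491 mod 8 = 3)
  pull out 2: (2/491) = -1  (since 491 mod 8 = 3)
  reciprocity: (39/491) -> -(491/39)
  reduce: (23/39)
  reciprocity: (23/39) -> -(39/23)
  reduce: (16/23)
  pull out 2: (2/23) = +1  (since 23 mod 8 = 7)
  pull out 2: (2/23) = +1  (since 23 mod 8 = 7)
  pull out 2: (2/23) = +1  (since 23 mod 8 = 7)
  pull out 2: (2/23) = +1  (since 23 mod 8 = 7)
  (1/23) = 1
Product of signs = -1
(312/491) = -1

-1


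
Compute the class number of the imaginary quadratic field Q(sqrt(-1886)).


K = Q(sqrt(-1886)). d mod 4 = 2, so D = disc(K) = 4d = -7544
h(K) equals the number of primitive reduced positive-definite forms (a, b, c) = a*x^2 + b*x*y + c*y^2 with b^2 - 4ac = D,
where reduced means |b| <= a <= c, with b >= 0 whenever |b| = a or a = c, and primitive means gcd(a, b, c) = 1.
Reduced forces 3a^2 <= |D| = 7544, so 1 <= a <= 50; b must have the parity of D, and c = (b^2 - D)/(4a) must be an integer >= a.
Enumerate a = 1..50, b in [-a, a]:
  a=1: (1, 0, 1886)  [1]
  a=2: (2, 0, 943)  [1]
  a=3: (3, -2, 629), (3, 2, 629)  [2]
  a=4: none
  a=5: (5, -4, 378), (5, 4, 378)  [2]
  a=6: (6, -4, 315), (6, 4, 315)  [2]
  a=7: (7, -4, 270), (7, 4, 270)  [2]
  a=8: none
  a=9: (9, -4, 210), (9, 4, 210)  [2]
  a=10: (10, -4, 189), (10, 4, 189)  [2]
  a=11..12: none
  a=13: (13, -10, 147), (13, 10, 147)  [2]
  a=14: (14, -4, 135), (14, 4, 135)  [2]
  a=15: (15, -14, 129), (15, -4, 126), (15, 4, 126), (15, 14, 129)  [4]
  a=16: none
  a=17: (17, -2, 111), (17, 2, 111)  [2]
  a=18: (18, -4, 105), (18, 4, 105)  [2]
  a=19..20: none
  a=21: (21, -10, 91), (21, -4, 90), (21, 4, 90), (21, 10, 91)  [4]
  a=22: none
  a=23: (23, 0, 82)  [1]
  a=24: none
  a=25: (25, -16, 78), (25, 16, 78)  [2]
  a=26: (26, -16, 75), (26, 16, 75)  [2]
  a=27: (27, -4, 70), (27, 4, 70)  [2]
  a=28: none
  a=29: (29, -24, 70), (29, 24, 70)  [2]
  a=30: (30, -16, 65), (30, -4, 63), (30, 4, 63), (30, 16, 65)  [4]
  a=31: (31, -12, 62), (31, 12, 62)  [2]
  a=32..33: none
  a=34: (34, -32, 63), (34, 32, 63)  [2]
  a=35: (35, -24, 58), (35, -4, 54), (35, 4, 54), (35, 24, 58)  [4]
  a=36: none
  a=37: (37, -2, 51), (37, 2, 51)  [2]
  a=38: none
  a=39: (39, -16, 50), (39, -10, 49), (39, 10, 49), (39, 16, 50)  [4]
  a=40: none
  a=41: (41, 0, 46)  [1]
  a=42: (42, -32, 51), (42, -4, 45), (42, 4, 45), (42, 32, 51)  [4]
  a=43: (43, -14, 45), (43, 14, 45)  [2]
  a=44..50: none
Total reduced forms: 1 + 1 + 2 + 2 + 2 + 2 + 2 + 2 + 2 + 2 + 4 + 2 + 2 + 4 + 1 + 2 + 2 + 2 + 2 + 4 + 2 + 2 + 4 + 2 + 4 + 1 + 4 + 2 = 64
h = 64

64


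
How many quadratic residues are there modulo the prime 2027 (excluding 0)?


For prime p, the number of non-zero quadratic residues is (p-1)/2.
= (2027-1)/2
= 1013

1013


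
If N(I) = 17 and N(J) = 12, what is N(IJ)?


N(IJ) = N(I) * N(J)
= 17 * 12
= 204

204


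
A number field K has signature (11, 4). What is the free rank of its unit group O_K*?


By Dirichlet's unit theorem:
rank = r1 + r2 - 1
= 11 + 4 - 1
= 14

14


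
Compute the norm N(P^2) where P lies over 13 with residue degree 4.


N(P^a) = p^(a*f)
= 13^(2*4)
= 13^8
= 815730721

815730721


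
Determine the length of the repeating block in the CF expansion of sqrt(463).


Run the CF algorithm for sqrt(463).
a_0 = floor(sqrt(463)) = 21; set m_0=0, q_0=1.
Recurrence: m' = q*a - m,  q' = (d - m'^2)/q,  a' = floor((a_0 + m')/q').
  step 1: m=21, q=22, a=1
  step 2: m=1, q=21, a=1
  step 3: m=20, q=3, a=13
  step 4: m=19, q=34, a=1
  step 5: m=15, q=7, a=5
  step 6: m=20, q=9, a=4
  step 7: m=16, q=23, a=1
  step 8: m=7, q=18, a=1
  step 9: m=11, q=19, a=1
  step 10: m=8, q=21, a=1
  step 11: m=13, q=14, a=2
  step 12: m=15, q=17, a=2
  step 13: m=19, q=6, a=6
  step 14: m=17, q=29, a=1
  step 15: m=12, q=11, a=3
  step 16: m=21, q=2, a=21
  step 17: m=21, q=11, a=3
  step 18: m=12, q=29, a=1
  step 19: m=17, q=6, a=6
  step 20: m=19, q=17, a=2
  step 21: m=15, q=14, a=2
  step 22: m=13, q=21, a=1
  step 23: m=8, q=19, a=1
  step 24: m=11, q=18, a=1
  step 25: m=7, q=23, a=1
  step 26: m=16, q=9, a=4
  step 27: m=20, q=7, a=5
  step 28: m=15, q=34, a=1
  step 29: m=19, q=3, a=13
  step 30: m=20, q=21, a=1
  step 31: m=1, q=22, a=1
  step 32: m=21, q=1, a=42
a_32 = 2*a_0 = 42, so the period closes here.
sqrt(463) = [21; 1, 1, 13, 1, 5, 4, 1, 1, 1, 1, 2, 2, 6, 1, 3, 21, 3, 1, 6, 2, 2, 1, 1, 1, 1, 4, 5, 1, 13, 1, 1, 42]
Period length = 32

32


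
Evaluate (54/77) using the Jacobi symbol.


Compute (54/77) via quadratic reciprocity:
  pull out 2: (2/77) = -1  (since 77 mod 8 = 5)
  reciprocity: (27/77) -> +(77/27)
  reduce: (23/27)
  reciprocity: (23/27) -> -(27/23)
  reduce: (4/23)
  pull out 2: (2/23) = +1  (since 23 mod 8 = 7)
  pull out 2: (2/23) = +1  (since 23 mod 8 = 7)
  (1/23) = 1
Product of signs = 1

1


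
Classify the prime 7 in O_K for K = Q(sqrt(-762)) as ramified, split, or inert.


K = Q(sqrt(-762)). Since d mod 4 = 2, disc(K) = -3048.
Check p | disc: -3048 mod 7 = 4.
p does not divide disc. Compute Legendre symbol (d/p):
1^((7-1)/2) mod 7 = 1
(d/p) = 1, so p splits: (p) = P*P' with e=1, f=1, g=2.
Therefore p is split.

split


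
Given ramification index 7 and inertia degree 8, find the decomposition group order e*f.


|D_P| = e * f
= 7 * 8
= 56

56


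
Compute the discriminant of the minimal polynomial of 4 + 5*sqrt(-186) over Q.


The element 4 + 5*sqrt(-186) has minimal polynomial:
x^2 - 8*x + 4666
Discriminant = (-8)^2 - 4*(4666)
= 64 - 18664
= -18600

-18600


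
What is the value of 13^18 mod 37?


p = 37 is prime and the exponent is (p-1)/2 = 18, so by Euler's criterion 13^18 = (13/37) = +1 or -1 mod 37.
Compute by square-and-multiply:
  18 = 16 + 2 (binary 10010)
  Repeated squaring mod 37: 13^1 = 13, 13^2 = 21, 13^4 = 34, 13^8 = 9, 13^16 = 7
  13^18 = 13^16 * 13^2 = 7 * 21 mod 37
    7 * 21 = 147 = 36 mod 37
  13^18 = 36 mod 37
Result 36 = p - 1 = -1 mod 37: 13 is a quadratic non-residue mod 37. As a residue in [0, p-1] the value is 36.
13^18 mod 37 = 36

36


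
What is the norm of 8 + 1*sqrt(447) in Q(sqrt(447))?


N(a + b*sqrt(d)) = a^2 - d*b^2
= (8)^2 - (447)*(1)^2
= 64 - 447
= -383

-383


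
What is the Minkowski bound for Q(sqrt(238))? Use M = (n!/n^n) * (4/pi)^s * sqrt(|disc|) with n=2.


d = 238, d mod 4 = 2, so disc(K) = 4d = 952; |disc(K)| = 952
Real quadratic field, so n = 2, s = r2 = 0, r1 = 2
M = (n!/n^n) * (4/pi)^s * sqrt(|disc(K)|) = (2!/2^2) * (4/pi)^0 * sqrt(952)
= 0.5 * 1.000000 * 30.854497
= 15.4272

15.4272


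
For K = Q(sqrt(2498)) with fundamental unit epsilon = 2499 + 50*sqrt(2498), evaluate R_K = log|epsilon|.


epsilon = 2499 + 50*sqrt(2498)
= 4997.9998
R = ln(4997.9998)
= 8.5168

8.5168


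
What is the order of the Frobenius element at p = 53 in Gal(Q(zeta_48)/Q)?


The Frobenius at p in Gal(Q(zeta_n)/Q) = (Z/nZ)* is the class of p, so its order is ord_48(53), the smallest k >= 1 with 53^k = 1 mod 48.
n = 48 = 2^4 * 3, phi(48) = 16; the order divides phi(n).
Divisors of 16: 1, 2, 4, 8, 16
Repeated squaring mod 48: 53^1 = 5, 53^2 = 25, 53^4 = 1, 53^8 = 1, 53^16 = 1
Test divisors in increasing order:
  k=1: 53^1 = 5 mod 48
  k=2: 53^2 = 25 mod 48
  k=4: 53^4 = 1 mod 48  <- first divisor giving 1
Order = 4

4


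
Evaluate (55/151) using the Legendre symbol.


p = 151 is prime, so compute (55/151) with the reciprocity algorithm (Jacobi-symbol steps: pull out 2s via (2/n), flip via reciprocity, reduce):
  reciprocity: (55/151) -> -(151/55)
  reduce: (41/55)
  reciprocity: (41/55) -> +(55/41)
  reduce: (14/41)
  pull out 2: (2/41) = +1  (since 41 mod 8 = 1)
  reciprocity: (7/41) -> +(41/7)
  reduce: (6/7)
  pull out 2: (2/7) = +1  (since 7 mod 8 = 7)
  reciprocity: (3/7) -> -(7/3)
  reduce: (1/3)
  (1/3) = 1
Product of signs = 1
(55/151) = 1

1


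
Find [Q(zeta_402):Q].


The degree equals Euler's totient phi(402).
402 = 2 * 3 * 67
phi(402) = 132

132


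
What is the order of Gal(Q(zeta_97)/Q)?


|Gal(Q(zeta_97)/Q)| = phi(97)
= 96

96


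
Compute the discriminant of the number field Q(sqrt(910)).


For K = Q(sqrt(d)) with d squarefree: disc(K) = d if d = 1 mod 4, and disc(K) = 4d if d = 2 or 3 mod 4.
Here d = 910, and d mod 4 = 2.
d = 2 mod 4, not 1 (O_K = Z[sqrt(d)]), so disc(K) = 4d = 4 * (910) = 3640

3640


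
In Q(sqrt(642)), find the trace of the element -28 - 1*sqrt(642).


Tr(a + b*sqrt(d)) = (a + b*sqrt(d)) + (a - b*sqrt(d)) = 2a
= 2 * (-28)
= -56

-56


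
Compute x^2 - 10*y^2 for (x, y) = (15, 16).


x^2 - d*y^2
= 15^2 - 10*16^2
= 225 - 2560
= -2335

-2335


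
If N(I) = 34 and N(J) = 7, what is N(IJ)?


N(IJ) = N(I) * N(J)
= 34 * 7
= 238

238


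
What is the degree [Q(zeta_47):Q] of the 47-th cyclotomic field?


The degree equals Euler's totient phi(47).
47 = 47
phi(47) = 46

46


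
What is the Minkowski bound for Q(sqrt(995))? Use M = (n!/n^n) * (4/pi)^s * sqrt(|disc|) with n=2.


d = 995, d mod 4 = 3, so disc(K) = 4d = 3980; |disc(K)| = 3980
Real quadratic field, so n = 2, s = r2 = 0, r1 = 2
M = (n!/n^n) * (4/pi)^s * sqrt(|disc(K)|) = (2!/2^2) * (4/pi)^0 * sqrt(3980)
= 0.5 * 1.000000 * 63.087241
= 31.5436

31.5436


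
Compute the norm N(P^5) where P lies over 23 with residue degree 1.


N(P^a) = p^(a*f)
= 23^(5*1)
= 23^5
= 6436343

6436343


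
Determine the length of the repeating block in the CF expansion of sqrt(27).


Run the CF algorithm for sqrt(27).
a_0 = floor(sqrt(27)) = 5; set m_0=0, q_0=1.
Recurrence: m' = q*a - m,  q' = (d - m'^2)/q,  a' = floor((a_0 + m')/q').
  step 1: m=5, q=2, a=5
  step 2: m=5, q=1, a=10
a_2 = 2*a_0 = 10, so the period closes here.
sqrt(27) = [5; 5, 10]
Period length = 2

2


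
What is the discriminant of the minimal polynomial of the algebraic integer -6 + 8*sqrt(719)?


The element -6 + 8*sqrt(719) has minimal polynomial:
x^2 + 12*x - 45980
Discriminant = (12)^2 - 4*(-45980)
= 144 + 183920
= 184064

184064


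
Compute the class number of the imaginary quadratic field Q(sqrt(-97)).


K = Q(sqrt(-97)). d mod 4 = 3, so D = disc(K) = 4d = -388
h(K) equals the number of primitive reduced positive-definite forms (a, b, c) = a*x^2 + b*x*y + c*y^2 with b^2 - 4ac = D,
where reduced means |b| <= a <= c, with b >= 0 whenever |b| = a or a = c, and primitive means gcd(a, b, c) = 1.
Reduced forces 3a^2 <= |D| = 388, so 1 <= a <= 11; b must have the parity of D, and c = (b^2 - D)/(4a) must be an integer >= a.
Enumerate a = 1..11, b in [-a, a]:
  a=1: (1, 0, 97)  [1]
  a=2: (2, 2, 49)  [1]
  a=3..6: none
  a=7: (7, -2, 14), (7, 2, 14)  [2]
  a=8..11: none
Total reduced forms: 1 + 1 + 2 = 4
h = 4

4


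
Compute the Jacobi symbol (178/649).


Compute (178/649) via quadratic reciprocity:
  pull out 2: (2/649) = +1  (since 649 mod 8 = 1)
  reciprocity: (89/649) -> +(649/89)
  reduce: (26/89)
  pull out 2: (2/89) = +1  (since 89 mod 8 = 1)
  reciprocity: (13/89) -> +(89/13)
  reduce: (11/13)
  reciprocity: (11/13) -> +(13/11)
  reduce: (2/11)
  pull out 2: (2/11) = -1  (since 11 mod 8 = 3)
  (1/11) = 1
Product of signs = -1

-1


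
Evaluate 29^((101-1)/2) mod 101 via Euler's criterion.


p = 101 is prime and the exponent is (p-1)/2 = 50, so by Euler's criterion 29^50 = (29/101) = +1 or -1 mod 101.
Compute by square-and-multiply:
  50 = 32 + 16 + 2 (binary 110010)
  Repeated squaring mod 101: 29^1 = 29, 29^2 = 33, 29^4 = 79, 29^8 = 80, 29^16 = 37, 29^32 = 56
  29^50 = 29^32 * 29^16 * 29^2 = 56 * 37 * 33 mod 101
    56 * 37 = 2072 = 52 mod 101
    52 * 33 = 1716 = 100 mod 101
  29^50 = 100 mod 101
Result 100 = p - 1 = -1 mod 101: 29 is a quadratic non-residue mod 101. As a residue in [0, p-1] the value is 100.
29^50 mod 101 = 100

100


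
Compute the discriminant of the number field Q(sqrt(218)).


For K = Q(sqrt(d)) with d squarefree: disc(K) = d if d = 1 mod 4, and disc(K) = 4d if d = 2 or 3 mod 4.
Here d = 218, and d mod 4 = 2.
d = 2 mod 4, not 1 (O_K = Z[sqrt(d)]), so disc(K) = 4d = 4 * (218) = 872

872


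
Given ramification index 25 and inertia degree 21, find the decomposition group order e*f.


|D_P| = e * f
= 25 * 21
= 525

525


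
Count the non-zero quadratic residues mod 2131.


For prime p, the number of non-zero quadratic residues is (p-1)/2.
= (2131-1)/2
= 1065

1065


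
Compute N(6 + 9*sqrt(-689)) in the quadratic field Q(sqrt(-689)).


N(a + b*sqrt(d)) = a^2 - d*b^2
= (6)^2 - (-689)*(9)^2
= 36 + 55809
= 55845

55845


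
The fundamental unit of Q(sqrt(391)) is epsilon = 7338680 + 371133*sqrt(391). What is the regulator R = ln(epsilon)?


epsilon = 7338680 + 371133*sqrt(391)
= 1.4677e+07
R = ln(1.4677e+07)
= 16.5018

16.5018


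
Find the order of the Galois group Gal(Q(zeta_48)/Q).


|Gal(Q(zeta_48)/Q)| = phi(48)
= 16

16


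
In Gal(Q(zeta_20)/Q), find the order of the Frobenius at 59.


The Frobenius at p in Gal(Q(zeta_n)/Q) = (Z/nZ)* is the class of p, so its order is ord_20(59), the smallest k >= 1 with 59^k = 1 mod 20.
n = 20 = 2^2 * 5, phi(20) = 8; the order divides phi(n).
Divisors of 8: 1, 2, 4, 8
Repeated squaring mod 20: 59^1 = 19, 59^2 = 1, 59^4 = 1, 59^8 = 1
Test divisors in increasing order:
  k=1: 59^1 = 19 mod 20
  k=2: 59^2 = 1 mod 20  <- first divisor giving 1
Order = 2

2


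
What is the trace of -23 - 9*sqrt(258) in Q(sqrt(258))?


Tr(a + b*sqrt(d)) = (a + b*sqrt(d)) + (a - b*sqrt(d)) = 2a
= 2 * (-23)
= -46

-46


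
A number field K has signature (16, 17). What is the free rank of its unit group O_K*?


By Dirichlet's unit theorem:
rank = r1 + r2 - 1
= 16 + 17 - 1
= 32

32


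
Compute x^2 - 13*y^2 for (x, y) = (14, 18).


x^2 - d*y^2
= 14^2 - 13*18^2
= 196 - 4212
= -4016

-4016


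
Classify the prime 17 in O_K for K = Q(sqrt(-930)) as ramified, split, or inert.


K = Q(sqrt(-930)). Since d mod 4 = 2, disc(K) = -3720.
Check p | disc: -3720 mod 17 = 3.
p does not divide disc. Compute Legendre symbol (d/p):
5^((17-1)/2) mod 17 = -1
(d/p) = -1, so p is inert: (p) stays prime with e=1, f=2, g=1.
Therefore p is inert.

inert


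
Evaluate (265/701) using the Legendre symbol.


p = 701 is prime, so compute (265/701) with the reciprocity algorithm (Jacobi-symbol steps: pull out 2s via (2/n), flip via reciprocity, reduce):
  reciprocity: (265/701) -> +(701/265)
  reduce: (171/265)
  reciprocity: (171/265) -> +(265/171)
  reduce: (94/171)
  pull out 2: (2/171) = -1  (since 171 mod 8 = 3)
  reciprocity: (47/171) -> -(171/47)
  reduce: (30/47)
  pull out 2: (2/47) = +1  (since 47 mod 8 = 7)
  reciprocity: (15/47) -> -(47/15)
  reduce: (2/15)
  pull out 2: (2/15) = +1  (since 15 mod 8 = 7)
  (1/15) = 1
Product of signs = -1
(265/701) = -1

-1


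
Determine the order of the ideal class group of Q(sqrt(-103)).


K = Q(sqrt(-103)). d mod 4 = 1, so D = disc(K) = d = -103
h(K) equals the number of primitive reduced positive-definite forms (a, b, c) = a*x^2 + b*x*y + c*y^2 with b^2 - 4ac = D,
where reduced means |b| <= a <= c, with b >= 0 whenever |b| = a or a = c, and primitive means gcd(a, b, c) = 1.
Reduced forces 3a^2 <= |D| = 103, so 1 <= a <= 5; b must have the parity of D, and c = (b^2 - D)/(4a) must be an integer >= a.
Enumerate a = 1..5, b in [-a, a]:
  a=1: (1, 1, 26)  [1]
  a=2: (2, -1, 13), (2, 1, 13)  [2]
  a=3: none
  a=4: (4, -3, 7), (4, 3, 7)  [2]
  a=5: none
Total reduced forms: 1 + 2 + 2 = 5
h = 5

5


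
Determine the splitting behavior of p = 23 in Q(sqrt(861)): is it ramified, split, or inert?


K = Q(sqrt(861)). Since d mod 4 = 1, disc(K) = 861.
Check p | disc: 861 mod 23 = 10.
p does not divide disc. Compute Legendre symbol (d/p):
10^((23-1)/2) mod 23 = -1
(d/p) = -1, so p is inert: (p) stays prime with e=1, f=2, g=1.
Therefore p is inert.

inert


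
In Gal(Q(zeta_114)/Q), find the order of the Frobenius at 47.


The Frobenius at p in Gal(Q(zeta_n)/Q) = (Z/nZ)* is the class of p, so its order is ord_114(47), the smallest k >= 1 with 47^k = 1 mod 114.
n = 114 = 2 * 3 * 19, phi(114) = 36; the order divides phi(n).
Divisors of 36: 1, 2, 3, 4, 6, 9, 12, 18, 36
Repeated squaring mod 114: 47^1 = 47, 47^2 = 43, 47^4 = 25, 47^8 = 55, 47^16 = 61, 47^32 = 73
Test divisors in increasing order:
  k=1: 47^1 = 47 mod 114
  k=2: 47^2 = 43 mod 114
  k=3: 47^3 = 43 * 47 = 83 mod 114
  k=4: 47^4 = 25 mod 114
  k=6: 47^6 = 25 * 43 = 49 mod 114
  k=9: 47^9 = 55 * 47 = 77 mod 114
  k=12: 47^12 = 55 * 25 = 7 mod 114
  k=18: 47^18 = 61 * 43 = 1 mod 114  <- first divisor giving 1
Order = 18

18


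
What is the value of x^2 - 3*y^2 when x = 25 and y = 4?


x^2 - d*y^2
= 25^2 - 3*4^2
= 625 - 48
= 577

577


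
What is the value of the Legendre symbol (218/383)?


p = 383 is prime, so compute (218/383) with the reciprocity algorithm (Jacobi-symbol steps: pull out 2s via (2/n), flip via reciprocity, reduce):
  pull out 2: (2/383) = +1  (since 383 mod 8 = 7)
  reciprocity: (109/383) -> +(383/109)
  reduce: (56/109)
  pull out 2: (2/109) = -1  (since 109 mod 8 = 5)
  pull out 2: (2/109) = -1  (since 109 mod 8 = 5)
  pull out 2: (2/109) = -1  (since 109 mod 8 = 5)
  reciprocity: (7/109) -> +(109/7)
  reduce: (4/7)
  pull out 2: (2/7) = +1  (since 7 mod 8 = 7)
  pull out 2: (2/7) = +1  (since 7 mod 8 = 7)
  (1/7) = 1
Product of signs = -1
(218/383) = -1

-1


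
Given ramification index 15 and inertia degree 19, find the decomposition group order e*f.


|D_P| = e * f
= 15 * 19
= 285

285


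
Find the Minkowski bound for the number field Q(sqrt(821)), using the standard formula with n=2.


d = 821, d mod 4 = 1, so disc(K) = d = 821; |disc(K)| = 821
Real quadratic field, so n = 2, s = r2 = 0, r1 = 2
M = (n!/n^n) * (4/pi)^s * sqrt(|disc(K)|) = (2!/2^2) * (4/pi)^0 * sqrt(821)
= 0.5 * 1.000000 * 28.653098
= 14.3265

14.3265


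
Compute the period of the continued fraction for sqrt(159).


Run the CF algorithm for sqrt(159).
a_0 = floor(sqrt(159)) = 12; set m_0=0, q_0=1.
Recurrence: m' = q*a - m,  q' = (d - m'^2)/q,  a' = floor((a_0 + m')/q').
  step 1: m=12, q=15, a=1
  step 2: m=3, q=10, a=1
  step 3: m=7, q=11, a=1
  step 4: m=4, q=13, a=1
  step 5: m=9, q=6, a=3
  step 6: m=9, q=13, a=1
  step 7: m=4, q=11, a=1
  step 8: m=7, q=10, a=1
  step 9: m=3, q=15, a=1
  step 10: m=12, q=1, a=24
a_10 = 2*a_0 = 24, so the period closes here.
sqrt(159) = [12; 1, 1, 1, 1, 3, 1, 1, 1, 1, 24]
Period length = 10

10


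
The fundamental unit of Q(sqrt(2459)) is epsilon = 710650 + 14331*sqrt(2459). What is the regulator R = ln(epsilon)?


epsilon = 710650 + 14331*sqrt(2459)
= 1.4213e+06
R = ln(1.4213e+06)
= 14.1671

14.1671


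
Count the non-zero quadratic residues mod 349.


For prime p, the number of non-zero quadratic residues is (p-1)/2.
= (349-1)/2
= 174

174


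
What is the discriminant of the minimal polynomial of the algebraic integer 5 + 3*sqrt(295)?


The element 5 + 3*sqrt(295) has minimal polynomial:
x^2 - 10*x - 2630
Discriminant = (-10)^2 - 4*(-2630)
= 100 + 10520
= 10620

10620


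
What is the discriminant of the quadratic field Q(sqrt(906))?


For K = Q(sqrt(d)) with d squarefree: disc(K) = d if d = 1 mod 4, and disc(K) = 4d if d = 2 or 3 mod 4.
Here d = 906, and d mod 4 = 2.
d = 2 mod 4, not 1 (O_K = Z[sqrt(d)]), so disc(K) = 4d = 4 * (906) = 3624

3624


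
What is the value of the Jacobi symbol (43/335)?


Compute (43/335) via quadratic reciprocity:
  reciprocity: (43/335) -> -(335/43)
  reduce: (34/43)
  pull out 2: (2/43) = -1  (since 43 mod 8 = 3)
  reciprocity: (17/43) -> +(43/17)
  reduce: (9/17)
  reciprocity: (9/17) -> +(17/9)
  reduce: (8/9)
  pull out 2: (2/9) = +1  (since 9 mod 8 = 1)
  pull out 2: (2/9) = +1  (since 9 mod 8 = 1)
  pull out 2: (2/9) = +1  (since 9 mod 8 = 1)
  (1/9) = 1
Product of signs = 1

1


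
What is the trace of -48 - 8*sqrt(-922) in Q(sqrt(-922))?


Tr(a + b*sqrt(d)) = (a + b*sqrt(d)) + (a - b*sqrt(d)) = 2a
= 2 * (-48)
= -96

-96


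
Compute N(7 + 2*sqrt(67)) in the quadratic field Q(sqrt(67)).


N(a + b*sqrt(d)) = a^2 - d*b^2
= (7)^2 - (67)*(2)^2
= 49 - 268
= -219

-219


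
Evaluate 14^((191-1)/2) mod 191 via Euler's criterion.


p = 191 is prime and the exponent is (p-1)/2 = 95, so by Euler's criterion 14^95 = (14/191) = +1 or -1 mod 191.
Compute by square-and-multiply:
  95 = 64 + 16 + 8 + 4 + 2 + 1 (binary 1011111)
  Repeated squaring mod 191: 14^1 = 14, 14^2 = 5, 14^4 = 25, 14^8 = 52, 14^16 = 30, 14^32 = 136, 14^64 = 160
  14^95 = 14^64 * 14^16 * 14^8 * 14^4 * 14^2 * 14^1 = 160 * 30 * 52 * 25 * 5 * 14 mod 191
    160 * 30 = 4800 = 25 mod 191
    25 * 52 = 1300 = 154 mod 191
    154 * 25 = 3850 = 30 mod 191
    30 * 5 = 150 = 150 mod 191
    150 * 14 = 2100 = 190 mod 191
  14^95 = 190 mod 191
Result 190 = p - 1 = -1 mod 191: 14 is a quadratic non-residue mod 191. As a residue in [0, p-1] the value is 190.
14^95 mod 191 = 190

190


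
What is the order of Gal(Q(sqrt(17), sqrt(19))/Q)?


The 2 square roots of distinct primes are multiplicatively independent over Q,
so [K:Q] = 2^2 and Gal(K/Q) is isomorphic to (Z/2Z)^2.
|Gal| = 2^2 = 4

4


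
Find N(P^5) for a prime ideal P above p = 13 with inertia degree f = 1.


N(P^a) = p^(a*f)
= 13^(5*1)
= 13^5
= 371293

371293


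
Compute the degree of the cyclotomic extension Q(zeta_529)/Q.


The degree equals Euler's totient phi(529).
529 = 23^2
phi(529) = 506

506


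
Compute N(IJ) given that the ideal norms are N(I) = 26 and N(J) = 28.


N(IJ) = N(I) * N(J)
= 26 * 28
= 728

728


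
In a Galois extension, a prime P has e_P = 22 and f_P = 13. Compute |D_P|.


|D_P| = e * f
= 22 * 13
= 286

286


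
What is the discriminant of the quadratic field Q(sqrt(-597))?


For K = Q(sqrt(d)) with d squarefree: disc(K) = d if d = 1 mod 4, and disc(K) = 4d if d = 2 or 3 mod 4.
Here d = -597, and d mod 4 = 3.
d = 3 mod 4, not 1 (O_K = Z[sqrt(d)]), so disc(K) = 4d = 4 * (-597) = -2388

-2388


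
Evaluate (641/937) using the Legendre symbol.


p = 937 is prime, so compute (641/937) with the reciprocity algorithm (Jacobi-symbol steps: pull out 2s via (2/n), flip via reciprocity, reduce):
  reciprocity: (641/937) -> +(937/641)
  reduce: (296/641)
  pull out 2: (2/641) = +1  (since 641 mod 8 = 1)
  pull out 2: (2/641) = +1  (since 641 mod 8 = 1)
  pull out 2: (2/641) = +1  (since 641 mod 8 = 1)
  reciprocity: (37/641) -> +(641/37)
  reduce: (12/37)
  pull out 2: (2/37) = -1  (since 37 mod 8 = 5)
  pull out 2: (2/37) = -1  (since 37 mod 8 = 5)
  reciprocity: (3/37) -> +(37/3)
  reduce: (1/3)
  (1/3) = 1
Product of signs = 1
(641/937) = 1

1


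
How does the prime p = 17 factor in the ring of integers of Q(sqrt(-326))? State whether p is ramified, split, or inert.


K = Q(sqrt(-326)). Since d mod 4 = 2, disc(K) = -1304.
Check p | disc: -1304 mod 17 = 5.
p does not divide disc. Compute Legendre symbol (d/p):
14^((17-1)/2) mod 17 = -1
(d/p) = -1, so p is inert: (p) stays prime with e=1, f=2, g=1.
Therefore p is inert.

inert


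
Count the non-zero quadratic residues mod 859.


For prime p, the number of non-zero quadratic residues is (p-1)/2.
= (859-1)/2
= 429

429


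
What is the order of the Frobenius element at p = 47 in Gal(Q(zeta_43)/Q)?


The Frobenius at p in Gal(Q(zeta_n)/Q) = (Z/nZ)* is the class of p, so its order is ord_43(47), the smallest k >= 1 with 47^k = 1 mod 43.
n = 43 = 43, phi(43) = 42; the order divides phi(n).
Divisors of 42: 1, 2, 3, 6, 7, 14, 21, 42
Repeated squaring mod 43: 47^1 = 4, 47^2 = 16, 47^4 = 41, 47^8 = 4, 47^16 = 16, 47^32 = 41
Test divisors in increasing order:
  k=1: 47^1 = 4 mod 43
  k=2: 47^2 = 16 mod 43
  k=3: 47^3 = 16 * 4 = 21 mod 43
  k=6: 47^6 = 41 * 16 = 11 mod 43
  k=7: 47^7 = 41 * 16 * 4 = 1 mod 43  <- first divisor giving 1
Order = 7

7


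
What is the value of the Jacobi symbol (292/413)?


Compute (292/413) via quadratic reciprocity:
  pull out 2: (2/413) = -1  (since 413 mod 8 = 5)
  pull out 2: (2/413) = -1  (since 413 mod 8 = 5)
  reciprocity: (73/413) -> +(413/73)
  reduce: (48/73)
  pull out 2: (2/73) = +1  (since 73 mod 8 = 1)
  pull out 2: (2/73) = +1  (since 73 mod 8 = 1)
  pull out 2: (2/73) = +1  (since 73 mod 8 = 1)
  pull out 2: (2/73) = +1  (since 73 mod 8 = 1)
  reciprocity: (3/73) -> +(73/3)
  reduce: (1/3)
  (1/3) = 1
Product of signs = 1

1


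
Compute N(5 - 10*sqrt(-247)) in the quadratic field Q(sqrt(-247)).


N(a + b*sqrt(d)) = a^2 - d*b^2
= (5)^2 - (-247)*(-10)^2
= 25 + 24700
= 24725

24725


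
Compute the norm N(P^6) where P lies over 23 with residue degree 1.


N(P^a) = p^(a*f)
= 23^(6*1)
= 23^6
= 148035889

148035889


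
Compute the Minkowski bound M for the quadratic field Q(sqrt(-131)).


d = -131, d mod 4 = 1, so disc(K) = d = -131; |disc(K)| = 131
Imaginary quadratic field, so n = 2, s = r2 = 1, r1 = 0
M = (n!/n^n) * (4/pi)^s * sqrt(|disc(K)|) = (2!/2^2) * (4/pi)^1 * sqrt(131)
= 0.5 * 1.273240 * 11.445523
= 7.2864

7.2864


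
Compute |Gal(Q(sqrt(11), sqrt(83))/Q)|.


The 2 square roots of distinct primes are multiplicatively independent over Q,
so [K:Q] = 2^2 and Gal(K/Q) is isomorphic to (Z/2Z)^2.
|Gal| = 2^2 = 4

4


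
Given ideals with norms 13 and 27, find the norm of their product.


N(IJ) = N(I) * N(J)
= 13 * 27
= 351

351


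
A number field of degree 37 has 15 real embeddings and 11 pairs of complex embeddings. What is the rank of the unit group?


By Dirichlet's unit theorem:
rank = r1 + r2 - 1
= 15 + 11 - 1
= 25

25


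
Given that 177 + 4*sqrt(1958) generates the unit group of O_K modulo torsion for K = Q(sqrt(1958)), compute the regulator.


epsilon = 177 + 4*sqrt(1958)
= 353.9972
R = ln(353.9972)
= 5.8693

5.8693


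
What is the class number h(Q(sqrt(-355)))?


K = Q(sqrt(-355)). d mod 4 = 1, so D = disc(K) = d = -355
h(K) equals the number of primitive reduced positive-definite forms (a, b, c) = a*x^2 + b*x*y + c*y^2 with b^2 - 4ac = D,
where reduced means |b| <= a <= c, with b >= 0 whenever |b| = a or a = c, and primitive means gcd(a, b, c) = 1.
Reduced forces 3a^2 <= |D| = 355, so 1 <= a <= 10; b must have the parity of D, and c = (b^2 - D)/(4a) must be an integer >= a.
Enumerate a = 1..10, b in [-a, a]:
  a=1: (1, 1, 89)  [1]
  a=2..4: none
  a=5: (5, 5, 19)  [1]
  a=6: none
  a=7: (7, -3, 13), (7, 3, 13)  [2]
  a=8..10: none
Total reduced forms: 1 + 1 + 2 = 4
h = 4

4


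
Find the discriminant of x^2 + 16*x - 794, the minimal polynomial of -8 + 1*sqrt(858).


The element -8 + 1*sqrt(858) has minimal polynomial:
x^2 + 16*x - 794
Discriminant = (16)^2 - 4*(-794)
= 256 + 3176
= 3432

3432


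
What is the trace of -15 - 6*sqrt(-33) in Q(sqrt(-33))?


Tr(a + b*sqrt(d)) = (a + b*sqrt(d)) + (a - b*sqrt(d)) = 2a
= 2 * (-15)
= -30

-30


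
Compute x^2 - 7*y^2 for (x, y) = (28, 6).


x^2 - d*y^2
= 28^2 - 7*6^2
= 784 - 252
= 532

532


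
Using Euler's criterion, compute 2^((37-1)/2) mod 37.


p = 37 is prime and the exponent is (p-1)/2 = 18, so by Euler's criterion 2^18 = (2/37) = +1 or -1 mod 37.
Compute by square-and-multiply:
  18 = 16 + 2 (binary 10010)
  Repeated squaring mod 37: 2^1 = 2, 2^2 = 4, 2^4 = 16, 2^8 = 34, 2^16 = 9
  2^18 = 2^16 * 2^2 = 9 * 4 mod 37
    9 * 4 = 36 = 36 mod 37
  2^18 = 36 mod 37
Result 36 = p - 1 = -1 mod 37: 2 is a quadratic non-residue mod 37. As a residue in [0, p-1] the value is 36.
2^18 mod 37 = 36

36
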